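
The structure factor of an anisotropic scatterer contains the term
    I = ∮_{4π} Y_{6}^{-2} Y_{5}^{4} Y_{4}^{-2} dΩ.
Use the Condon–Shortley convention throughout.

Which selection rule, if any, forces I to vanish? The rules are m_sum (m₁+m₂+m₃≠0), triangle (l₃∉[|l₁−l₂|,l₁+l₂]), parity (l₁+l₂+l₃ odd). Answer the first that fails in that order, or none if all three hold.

azimuthal sum: -2 + 4 − 2 = 0  ✓
1 ≤ 4 ≤ 11 (triangle on l)  ✓
L = 6 + 5 + 4 = 15 (odd)  ✗

parity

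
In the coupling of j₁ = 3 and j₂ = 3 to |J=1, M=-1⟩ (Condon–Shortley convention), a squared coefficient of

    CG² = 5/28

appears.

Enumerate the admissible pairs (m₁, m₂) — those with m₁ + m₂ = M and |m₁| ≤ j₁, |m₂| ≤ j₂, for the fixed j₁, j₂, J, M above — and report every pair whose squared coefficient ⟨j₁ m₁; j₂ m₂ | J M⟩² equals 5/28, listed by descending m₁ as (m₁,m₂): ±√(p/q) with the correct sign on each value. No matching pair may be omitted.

(1,-2): −√(5/28); (-2,1): +√(5/28)

Admissible pairs with m₁+m₂ = M = -1: (-3,2), (-2,1), (-1,0), (0,-1), (1,-2), (2,-3)
  (m₁,m₂)=(2,-3): CG² = 3/28, CG = +√(3/28)
  (m₁,m₂)=(1,-2): CG² = 5/28, CG = −√(5/28)   ← matches the target
  (m₁,m₂)=(0,-1): CG² = 3/14, CG = +√(3/14)
  (m₁,m₂)=(-1,0): CG² = 3/14, CG = −√(3/14)
  (m₁,m₂)=(-2,1): CG² = 5/28, CG = +√(5/28)   ← matches the target
  (m₁,m₂)=(-3,2): CG² = 3/28, CG = −√(3/28)
Pairs with CG² = 5/28: (1,-2): −√(5/28); (-2,1): +√(5/28)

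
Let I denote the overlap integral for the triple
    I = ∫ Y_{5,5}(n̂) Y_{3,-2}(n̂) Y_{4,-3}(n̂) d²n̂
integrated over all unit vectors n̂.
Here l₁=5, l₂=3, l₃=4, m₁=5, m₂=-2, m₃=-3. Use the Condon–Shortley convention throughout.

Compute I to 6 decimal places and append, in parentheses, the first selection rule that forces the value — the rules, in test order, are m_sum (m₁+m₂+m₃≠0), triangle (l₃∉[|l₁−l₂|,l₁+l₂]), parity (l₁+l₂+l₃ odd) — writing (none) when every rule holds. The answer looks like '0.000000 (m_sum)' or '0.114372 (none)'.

-0.212007 (none)

Checks pass: Σm=0; 12 even; l₃=4∈[2,8].
(2·5+1)(2·3+1)(2·4+1) = 693
Δ: 4! 6! 2! / 13! → 1/180180
sum: t=1:−1/576 t=2:+1/144 t=3:−1/576 = 1/288
3j²(5 3 4; 0 0 0) = Δ·Π!·Σ² = 20/1001  (sign +1)
sum: t=0:+1/17280 = 1/17280
3j²(5 3 4; 5 -2 -3) = Δ·Π!·Σ² = 35/858  (sign -1)
combine: 4πI² = 693·20/1001·35/858 = 1050/1859
take √, sign -1: I = -0.21200691
No selection rule forces the value: the integral is nonzero (none).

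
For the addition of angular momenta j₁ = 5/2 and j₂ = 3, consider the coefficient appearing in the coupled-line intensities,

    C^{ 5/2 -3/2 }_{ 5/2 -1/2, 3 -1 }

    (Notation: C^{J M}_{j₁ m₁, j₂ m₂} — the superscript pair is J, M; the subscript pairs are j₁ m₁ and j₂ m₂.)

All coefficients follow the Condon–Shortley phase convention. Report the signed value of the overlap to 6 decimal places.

-0.169031  (= −√(1/35))

√[6·3!2!3!/9! · 2!3!2!4!1!4!] = √(576/35)
  +(−1)^1/∏(1,2,2,1,0,2)! = -1/8  (running -1/8)
  +(−1)^2/∏(2,1,1,0,1,3)! = 1/12  (running -1/24)
⟨..|..⟩ = √(576/35)·(-1/24) = -0.169031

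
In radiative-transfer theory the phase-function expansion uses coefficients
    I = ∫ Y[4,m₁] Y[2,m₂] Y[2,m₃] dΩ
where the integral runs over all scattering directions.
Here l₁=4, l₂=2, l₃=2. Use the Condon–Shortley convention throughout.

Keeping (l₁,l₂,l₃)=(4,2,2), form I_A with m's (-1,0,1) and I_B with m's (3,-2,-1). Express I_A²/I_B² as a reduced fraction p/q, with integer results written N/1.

l's match ⇒ only the (l;m) 3-j factors differ between A and B.
A: triangle coeff Δ(4,2,2) = 1/630; Σ_t [2,2]: t=2:+1/24 = 1/24; (3j)²=1/21 [(4 2 2; -1 0 1)], sign=-1
B: triangle coeff Δ(4,2,2) = 1/630; Σ_t [0,0]: t=0:+1/144 = 1/144; (3j)²=1/18 [(4 2 2; 3 -2 -1)], sign=-1
I_A²/I_B² = (1/21)/(1/18) = 6/7

6/7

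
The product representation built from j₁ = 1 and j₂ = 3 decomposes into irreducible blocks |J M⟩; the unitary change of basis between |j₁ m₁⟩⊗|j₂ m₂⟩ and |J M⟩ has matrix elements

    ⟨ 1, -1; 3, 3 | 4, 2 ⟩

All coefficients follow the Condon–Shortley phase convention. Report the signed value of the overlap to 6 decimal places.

√[9·0!2!6!/9! · 0!2!6!0!6!2!] = √(518400/7)
  +(−1)^0/∏(0,0,2,6,0,0)! = 1/1440  (running 1/1440)
⟨..|..⟩ = √(518400/7)·(1/1440) = +0.188982

+√(1/28) ≈ +0.188982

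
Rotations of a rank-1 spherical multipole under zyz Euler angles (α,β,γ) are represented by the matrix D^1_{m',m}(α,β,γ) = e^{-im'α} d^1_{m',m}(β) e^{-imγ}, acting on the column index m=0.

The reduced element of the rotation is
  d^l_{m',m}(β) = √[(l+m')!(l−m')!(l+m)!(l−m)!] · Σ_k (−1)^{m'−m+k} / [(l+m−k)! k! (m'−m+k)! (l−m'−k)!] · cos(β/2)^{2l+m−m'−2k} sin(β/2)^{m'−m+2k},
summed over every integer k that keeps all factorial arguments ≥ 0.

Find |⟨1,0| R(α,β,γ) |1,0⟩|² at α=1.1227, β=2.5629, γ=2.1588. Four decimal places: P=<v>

Split into d^1_{0,0}(β=2.5629) × two z-phases.
Half-angle: c=0.285326, s=0.958431. N=√(1·1·1·1)=1.000000
Admissible k: 0..1 (factorial args all ≥0)
  k=0: (−1)^0·1.0000/(1)·0.2853^2·0.9584^0 = +0.081411
  k=1: (−1)^1·1.0000/(1)·0.2853^0·0.9584^2 = -0.918589
d^1_{0,0}(2.5629) = +0.081411 -0.918589 = -0.837178
|D^1_{0,0}|² = |d^1_{0,0}(β)|² = (-0.837178)² = 0.700868 (the z-rotation phases have unit modulus)

P=0.7009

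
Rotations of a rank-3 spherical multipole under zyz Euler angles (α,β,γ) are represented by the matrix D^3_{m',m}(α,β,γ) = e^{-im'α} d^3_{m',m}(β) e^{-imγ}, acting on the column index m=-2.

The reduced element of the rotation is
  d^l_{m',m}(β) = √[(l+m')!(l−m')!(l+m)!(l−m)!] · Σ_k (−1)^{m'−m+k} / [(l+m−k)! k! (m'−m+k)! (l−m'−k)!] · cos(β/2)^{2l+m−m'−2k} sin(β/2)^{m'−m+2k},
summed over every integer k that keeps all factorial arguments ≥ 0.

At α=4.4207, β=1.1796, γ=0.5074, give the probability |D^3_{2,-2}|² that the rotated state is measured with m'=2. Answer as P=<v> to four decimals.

D^3_{2,-2}(4.4207,1.1796,0.5074) = e^{-i·2·4.4207}·d^3_{2,-2}(1.1796)·e^{-i·-2·0.5074}. Compute d first:
Half-angle: c=0.831052, s=0.556195. N=√(120·1·1·120)=120.000000
k: max(0,(-2)−(2))=0 … min(3+(-2),3−(2))=1
  k=0: (−1)^4·120.0000/(24)·0.8311^2·0.5562^4 = +0.330472
  k=1: (−1)^5·120.0000/(120)·0.8311^0·0.5562^6 = -0.029605
d^3_{2,-2}(1.1796) = +0.330472 -0.029605 = +0.300867
|D^3_{2,-2}|² = |d^3_{2,-2}(β)|² = (+0.300867)² = 0.090521 (the z-rotation phases have unit modulus)

P=0.0905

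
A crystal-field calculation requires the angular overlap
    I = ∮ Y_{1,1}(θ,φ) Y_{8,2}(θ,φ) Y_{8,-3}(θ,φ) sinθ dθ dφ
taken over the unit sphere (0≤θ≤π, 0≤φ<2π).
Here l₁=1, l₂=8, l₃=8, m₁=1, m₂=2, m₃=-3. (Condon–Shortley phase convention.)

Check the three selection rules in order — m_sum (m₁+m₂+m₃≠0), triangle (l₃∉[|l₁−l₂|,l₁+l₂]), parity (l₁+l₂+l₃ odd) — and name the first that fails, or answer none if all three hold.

parity

Σmᵢ = 0  ✓
l₃∈[|l₁−l₂|,l₁+l₂]=[7,9], have l₃=8  ✓
Σlᵢ = 17 ⇒ odd  ✗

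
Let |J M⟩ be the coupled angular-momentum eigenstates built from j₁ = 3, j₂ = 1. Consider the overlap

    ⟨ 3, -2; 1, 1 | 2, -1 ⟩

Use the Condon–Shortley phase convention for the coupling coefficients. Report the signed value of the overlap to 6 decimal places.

+√(10/21) ≈ +0.690066

triangle: 2!*4!*0!/7! = 48/5040
(j±m)!: 1!*5!*2!*0!*1!*3! = 1440
prefactor² = (2J+1)*Δ*N² = 480/7
  k=2: +1/(2!*0!*3!*0!*1!*0!) = 1/12
Σ = 1/12  ⇒  CG² = 480/7*(1/12)² = 10/21
CG = +√(10/21) = +0.690066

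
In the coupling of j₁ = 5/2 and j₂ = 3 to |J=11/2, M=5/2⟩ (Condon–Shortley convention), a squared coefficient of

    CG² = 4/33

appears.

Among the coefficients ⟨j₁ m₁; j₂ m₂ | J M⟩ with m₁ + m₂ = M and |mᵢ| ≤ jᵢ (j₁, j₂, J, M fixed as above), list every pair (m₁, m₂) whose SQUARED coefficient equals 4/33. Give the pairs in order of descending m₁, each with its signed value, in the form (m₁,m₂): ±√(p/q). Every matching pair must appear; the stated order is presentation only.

(5/2,0): +√(4/33)

Admissible pairs with m₁+m₂ = M = 5/2: (-1/2,3), (1/2,2), (3/2,1), (5/2,0)
  (m₁,m₂)=(5/2,0): CG² = 4/33, CG = +√(4/33)   ← matches the target
  (m₁,m₂)=(3/2,1): CG² = 5/11, CG = +√(5/11)
  (m₁,m₂)=(1/2,2): CG² = 4/11, CG = +√(4/11)
  (m₁,m₂)=(-1/2,3): CG² = 2/33, CG = +√(2/33)
Pairs with CG² = 4/33: (5/2,0): +√(4/33)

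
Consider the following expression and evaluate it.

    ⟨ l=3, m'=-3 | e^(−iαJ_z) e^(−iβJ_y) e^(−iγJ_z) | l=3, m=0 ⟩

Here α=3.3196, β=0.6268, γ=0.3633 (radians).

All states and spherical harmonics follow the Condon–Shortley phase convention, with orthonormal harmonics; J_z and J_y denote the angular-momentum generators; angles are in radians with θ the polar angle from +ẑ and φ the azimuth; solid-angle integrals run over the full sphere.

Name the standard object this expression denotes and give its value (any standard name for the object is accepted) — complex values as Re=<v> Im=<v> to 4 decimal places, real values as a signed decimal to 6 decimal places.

Wigner D-matrix element, Re=-0.0971 Im=-0.0574

This is a Wigner D-matrix element — the rotation-matrix element ⟨l m'| R(α,β,γ) |l m⟩ in the angular-momentum basis.
Split into d^3_{-3,0}(β=0.6268) × two z-phases.
c=cos(0.626800/2)=0.951291, s=sin(0.626800/2)=0.308295; N=√[1·720·6·6]=160.996894
Admissible k: 3..3 (factorial args all ≥0)
  k=3: (−1)^0·160.9969/(36)·0.9513^3·0.3083^3 = +0.112812
d^3_{-3,0}(0.6268) = +0.112812
D = (-0.860767-0.508999i)·(+0.112812)·(+1.000000+0.000000i) = -0.097104-0.057421i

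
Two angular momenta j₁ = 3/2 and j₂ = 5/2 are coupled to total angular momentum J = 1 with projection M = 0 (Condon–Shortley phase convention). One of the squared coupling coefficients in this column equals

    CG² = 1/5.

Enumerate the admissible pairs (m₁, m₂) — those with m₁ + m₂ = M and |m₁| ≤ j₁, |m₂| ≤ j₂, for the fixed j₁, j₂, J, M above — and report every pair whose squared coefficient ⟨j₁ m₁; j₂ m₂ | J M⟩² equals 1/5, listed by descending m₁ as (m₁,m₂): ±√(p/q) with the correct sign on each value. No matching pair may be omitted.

Admissible pairs with m₁+m₂ = M = 0: (-3/2,3/2), (-1/2,1/2), (1/2,-1/2), (3/2,-3/2)
  (m₁,m₂)=(3/2,-3/2): CG² = 1/5, CG = +√(1/5)   ← matches the target
  (m₁,m₂)=(1/2,-1/2): CG² = 3/10, CG = −√(3/10)
  (m₁,m₂)=(-1/2,1/2): CG² = 3/10, CG = +√(3/10)
  (m₁,m₂)=(-3/2,3/2): CG² = 1/5, CG = −√(1/5)   ← matches the target
Pairs with CG² = 1/5: (3/2,-3/2): +√(1/5); (-3/2,3/2): −√(1/5)

(3/2,-3/2): +√(1/5); (-3/2,3/2): −√(1/5)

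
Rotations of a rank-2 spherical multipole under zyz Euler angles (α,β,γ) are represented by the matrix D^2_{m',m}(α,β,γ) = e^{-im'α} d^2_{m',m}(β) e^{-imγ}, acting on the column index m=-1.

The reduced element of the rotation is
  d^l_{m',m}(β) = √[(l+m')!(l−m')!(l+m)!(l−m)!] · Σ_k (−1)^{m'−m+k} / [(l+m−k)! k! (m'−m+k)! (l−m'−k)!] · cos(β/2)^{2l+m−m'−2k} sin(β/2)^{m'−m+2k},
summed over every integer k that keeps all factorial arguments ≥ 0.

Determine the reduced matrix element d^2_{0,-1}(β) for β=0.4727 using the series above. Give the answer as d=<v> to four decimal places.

d=-0.4965

d^2_{0,-1}(β=0.4727) via the finite sum:
Half-angle: c=0.972199, s=0.234156. N=√(2·2·1·6)=4.898979
Admissible k: 0..1 (factorial args all ≥0)
  k=0: (−1)^1·4.8990/(2)·0.9722^3·0.2342^1 = -0.527043
  k=1: (−1)^2·4.8990/(2)·0.9722^1·0.2342^3 = +0.030573
d^2_{0,-1}(0.4727) = -0.527043 +0.030573 = -0.496469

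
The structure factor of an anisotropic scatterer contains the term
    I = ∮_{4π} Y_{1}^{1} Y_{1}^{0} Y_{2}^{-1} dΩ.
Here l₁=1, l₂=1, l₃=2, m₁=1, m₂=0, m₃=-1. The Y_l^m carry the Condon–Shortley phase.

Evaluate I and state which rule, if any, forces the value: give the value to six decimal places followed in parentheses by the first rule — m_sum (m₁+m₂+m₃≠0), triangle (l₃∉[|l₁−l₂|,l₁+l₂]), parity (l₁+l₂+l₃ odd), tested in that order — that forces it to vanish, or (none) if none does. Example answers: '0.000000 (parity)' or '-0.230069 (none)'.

-0.218510 (none)

Rules hold: Σm=0, L=4 even, 0≤2≤2.
N = 3·3·5 = 45
Δ = 0!·2!·2!/5! = 1/30
Racah Σ t=0..0: t=0:+1/1 = 1/1
⇒ 3j(1 1 2; 0 0 0)² = 2/15, sgn +1
Racah Σ t=0..0: t=0:+1/2 = 1/2
⇒ 3j(1 1 2; 1 0 -1)² = 1/10, sgn -1
4πI² = N·(3j₀)²·(3jₘ)² = 3/5
I = -1·√(0.6/4π) = -0.21850969
No selection rule forces the value: the integral is nonzero (none).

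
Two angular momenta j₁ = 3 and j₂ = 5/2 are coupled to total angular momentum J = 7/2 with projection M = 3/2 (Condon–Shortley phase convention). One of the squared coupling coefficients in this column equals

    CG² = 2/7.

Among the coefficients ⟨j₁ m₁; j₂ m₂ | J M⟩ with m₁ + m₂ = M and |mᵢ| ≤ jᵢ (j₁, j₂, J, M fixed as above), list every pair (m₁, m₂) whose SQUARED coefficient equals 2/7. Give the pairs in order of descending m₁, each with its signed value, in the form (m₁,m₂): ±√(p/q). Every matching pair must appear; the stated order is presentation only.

Admissible pairs with m₁+m₂ = M = 3/2: (-1,5/2), (0,3/2), (1,1/2), (2,-1/2), (3,-3/2)
  (m₁,m₂)=(3,-3/2): CG² = 2/7, CG = +√(2/7)   ← matches the target
  (m₁,m₂)=(2,-1/2): CG² = 2/21, CG = +√(2/21)
  (m₁,m₂)=(1,1/2): CG² = 5/21, CG = −√(5/21)
  (m₁,m₂)=(0,3/2): CG² = 0/1, CG = 0
  (m₁,m₂)=(-1,5/2): CG² = 8/21, CG = +√(8/21)
Pairs with CG² = 2/7: (3,-3/2): +√(2/7)

(3,-3/2): +√(2/7)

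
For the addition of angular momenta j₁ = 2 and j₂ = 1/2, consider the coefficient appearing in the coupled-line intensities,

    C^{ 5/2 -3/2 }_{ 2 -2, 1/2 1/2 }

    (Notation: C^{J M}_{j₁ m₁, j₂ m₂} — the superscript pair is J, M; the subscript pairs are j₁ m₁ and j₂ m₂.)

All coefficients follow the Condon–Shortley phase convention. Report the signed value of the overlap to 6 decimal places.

+0.447214

√[6·0!4!1!/6! · 0!4!1!0!1!4!] = √(576/5)
  +(−1)^0/∏(0,0,4,1,0,0)! = 1/24  (running 1/24)
⟨..|..⟩ = √(576/5)·(1/24) = +0.447214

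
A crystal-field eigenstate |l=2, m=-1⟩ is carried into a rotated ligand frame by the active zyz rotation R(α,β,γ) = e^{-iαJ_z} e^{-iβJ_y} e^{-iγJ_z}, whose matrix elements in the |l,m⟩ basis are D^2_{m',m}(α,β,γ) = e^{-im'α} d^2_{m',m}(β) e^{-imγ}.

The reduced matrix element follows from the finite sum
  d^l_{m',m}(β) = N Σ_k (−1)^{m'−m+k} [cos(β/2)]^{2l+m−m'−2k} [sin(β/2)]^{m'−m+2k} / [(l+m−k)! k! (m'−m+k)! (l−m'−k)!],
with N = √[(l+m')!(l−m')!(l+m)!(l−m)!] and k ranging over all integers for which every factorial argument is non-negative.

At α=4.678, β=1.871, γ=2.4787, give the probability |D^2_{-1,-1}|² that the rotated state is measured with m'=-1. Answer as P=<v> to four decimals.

P=0.3141

D^2_{-1,-1}(4.6780,1.8710,2.4787) = e^{-i·-1·4.6780}·d^2_{-1,-1}(1.8710)·e^{-i·-1·2.4787}. Compute d first:
c=cos(1.871000/2)=0.593416, s=sin(1.871000/2)=0.804896; N=√[1·6·1·6]=6.000000
k: max(0,(-1)−(-1))=0 … min(2+(-1),2−(-1))=1
  k=0: (−1)^0·6.0000/(6)·0.5934^4·0.8049^0 = +0.124004
  k=1: (−1)^1·6.0000/(2)·0.5934^2·0.8049^2 = -0.684415
d^2_{-1,-1}(1.8710) = +0.124004 -0.684415 = -0.560410
|D^2_{-1,-1}|² = |d^2_{-1,-1}(β)|² = (-0.560410)² = 0.314060 (the z-rotation phases have unit modulus)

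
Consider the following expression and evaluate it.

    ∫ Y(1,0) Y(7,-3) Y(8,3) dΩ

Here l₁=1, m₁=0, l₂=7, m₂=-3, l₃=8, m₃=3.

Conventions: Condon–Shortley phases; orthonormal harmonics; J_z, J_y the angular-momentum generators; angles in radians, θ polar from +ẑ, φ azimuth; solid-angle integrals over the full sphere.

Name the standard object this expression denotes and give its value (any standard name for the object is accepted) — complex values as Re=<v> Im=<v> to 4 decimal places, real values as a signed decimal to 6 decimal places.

This is a Gaunt coefficient — the integral of a triple product of spherical harmonics over the sphere.
Rules hold: Σm=0, L=16 even, 6≤8≤8.
N = 3·15·17 = 765
Δ = 0!·2!·14!/17! = 1/2040
Racah Σ t=0..0: t=0:+1/25401600 = 1/25401600
⇒ 3j(1 7 8; 0 0 0)² = 8/255, sgn +1
Racah Σ t=0..0: t=0:+1/87091200 = 1/87091200
⇒ 3j(1 7 8; 0 -3 3)² = 11/408, sgn -1
4πI² = N·(3j₀)²·(3jₘ)² = 11/17
I = -1·√(0.647059/4π) = -0.22691696

Gaunt coefficient, -0.226917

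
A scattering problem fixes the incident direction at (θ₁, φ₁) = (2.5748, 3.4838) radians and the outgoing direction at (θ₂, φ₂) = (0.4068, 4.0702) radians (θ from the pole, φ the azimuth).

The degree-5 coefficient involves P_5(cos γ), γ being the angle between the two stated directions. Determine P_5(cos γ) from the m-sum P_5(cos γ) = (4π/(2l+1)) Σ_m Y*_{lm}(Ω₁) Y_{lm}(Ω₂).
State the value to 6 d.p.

Term-by-term m-sum for l=5 (normalisation 4π/11 = 1.142397):
  term(m=-5) = -0.000091-0.000019i   from Y*(Ω₁)=+0.002895-0.020509i, Y(Ω₂)=+0.000312-0.004490i
  term(m=-4) = +0.002379+0.002429i   from Y*(Ω₁)=-0.020644-0.100819i, Y(Ω₂)=-0.027764+0.017907i
  term(m=-3) = -0.007657-0.040160i   from Y*(Ω₁)=-0.149854-0.247645i, Y(Ω₂)=+0.132397+0.049196i
  term(m=-2) = -0.067622+0.160838i   from Y*(Ω₁)=-0.362511-0.295805i, Y(Ω₂)=-0.105352-0.357712i
  term(m=-1) = +0.125469-0.083356i   from Y*(Ω₁)=-0.271049-0.096554i, Y(Ω₂)=-0.313564+0.419230i
  term(m=+0) = +0.023945+0.000000i   from Y*(Ω₁)=+0.286940-0.000000i, Y(Ω₂)=+0.083450+0.000000i
  term(m=+1) = +0.125469+0.083356i   from Y*(Ω₁)=+0.271049-0.096554i, Y(Ω₂)=+0.313564+0.419230i
  term(m=+2) = -0.067622-0.160838i   from Y*(Ω₁)=-0.362511+0.295805i, Y(Ω₂)=-0.105352+0.357712i
  term(m=+3) = -0.007657+0.040160i   from Y*(Ω₁)=+0.149854-0.247645i, Y(Ω₂)=-0.132397+0.049196i
  term(m=+4) = +0.002379-0.002429i   from Y*(Ω₁)=-0.020644+0.100819i, Y(Ω₂)=-0.027764-0.017907i
  term(m=+5) = -0.000091+0.000019i   from Y*(Ω₁)=-0.002895-0.020509i, Y(Ω₂)=-0.000312-0.004490i
Σ over m = +0.128901-0.000000i; ×(4π/11) → +0.147256-0.000000i. Real part: 0.147256

0.147256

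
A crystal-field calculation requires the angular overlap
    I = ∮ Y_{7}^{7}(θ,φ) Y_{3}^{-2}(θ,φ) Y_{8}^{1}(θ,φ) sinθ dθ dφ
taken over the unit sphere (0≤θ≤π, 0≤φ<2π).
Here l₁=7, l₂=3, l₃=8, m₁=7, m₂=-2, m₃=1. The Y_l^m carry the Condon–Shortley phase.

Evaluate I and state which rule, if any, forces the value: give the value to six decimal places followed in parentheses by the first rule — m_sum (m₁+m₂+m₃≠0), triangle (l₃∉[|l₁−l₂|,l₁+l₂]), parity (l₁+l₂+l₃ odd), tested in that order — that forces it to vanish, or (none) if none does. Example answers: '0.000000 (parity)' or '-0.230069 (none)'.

m-sum = 7 − 2 + 1 = 6 ≠ 0 ⇒ I = 0

0.000000 (m_sum)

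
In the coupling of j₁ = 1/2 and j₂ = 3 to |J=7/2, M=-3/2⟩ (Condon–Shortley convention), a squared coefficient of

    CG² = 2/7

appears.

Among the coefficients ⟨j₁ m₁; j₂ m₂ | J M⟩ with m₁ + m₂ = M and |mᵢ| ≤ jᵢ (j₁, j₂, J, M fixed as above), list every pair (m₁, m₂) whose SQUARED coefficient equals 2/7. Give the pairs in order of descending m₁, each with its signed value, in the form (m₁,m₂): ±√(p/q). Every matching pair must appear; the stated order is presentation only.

Admissible pairs with m₁+m₂ = M = -3/2: (-1/2,-1), (1/2,-2)
  (m₁,m₂)=(1/2,-2): CG² = 2/7, CG = +√(2/7)   ← matches the target
  (m₁,m₂)=(-1/2,-1): CG² = 5/7, CG = +√(5/7)
Pairs with CG² = 2/7: (1/2,-2): +√(2/7)

(1/2,-2): +√(2/7)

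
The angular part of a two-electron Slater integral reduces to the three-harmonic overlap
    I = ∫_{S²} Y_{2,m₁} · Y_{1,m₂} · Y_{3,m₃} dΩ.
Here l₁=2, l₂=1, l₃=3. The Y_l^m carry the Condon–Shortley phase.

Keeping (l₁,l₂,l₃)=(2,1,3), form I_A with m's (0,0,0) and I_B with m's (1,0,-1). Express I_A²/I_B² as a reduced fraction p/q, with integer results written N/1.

Same 2,1,3: normalisation and zero-m 3j drop out of the ratio.
A: Δ: 0! 4! 2! / 7! → 1/105; sum: t=0:+1/4 = 1/4; 3j²(2 1 3; 0 0 0) = Δ·Π!·Σ² = 3/35  (sign -1)
B: Δ: 0! 4! 2! / 7! → 1/105; sum: t=0:+1/6 = 1/6; 3j²(2 1 3; 1 0 -1) = Δ·Π!·Σ² = 8/105  (sign +1)
I_A²/I_B² = (3/35)/(8/105) = 9/8

9/8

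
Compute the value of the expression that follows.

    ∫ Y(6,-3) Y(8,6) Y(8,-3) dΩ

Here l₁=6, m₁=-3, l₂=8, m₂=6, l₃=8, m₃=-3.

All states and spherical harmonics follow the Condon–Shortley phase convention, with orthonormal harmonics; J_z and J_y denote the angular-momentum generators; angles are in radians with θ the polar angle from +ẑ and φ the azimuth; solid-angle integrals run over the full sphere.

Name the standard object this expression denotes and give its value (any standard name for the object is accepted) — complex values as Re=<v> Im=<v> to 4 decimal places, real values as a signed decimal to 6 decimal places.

Gaunt coefficient, +0.023718

This is a Gaunt coefficient — the integral of a triple product of spherical harmonics over the sphere.
Checks pass: Σm=0; 22 even; l₃=8∈[2,14].
(2·6+1)(2·8+1)(2·8+1) = 3757
Δ: 6! 6! 10! / 23! → 1/13742520792
sum: t=0:+1/41803776000 t=1:−1/435456000 t=2:+1/39813120 t=3:−1/18662400 t=4:+1/39813120 t=5:−1/435456000 t=6:+1/41803776000 = -11/1393459200
3j²(6 8 8; 0 0 0) = Δ·Π!·Σ² = 600/96577  (sign -1)
sum: t=4:+1/20901888000 t=5:−1/2090188800 t=6:+1/2090188800 = 1/20901888000
3j²(6 8 8; -3 6 -3) = Δ·Π!·Σ² = 9/29716  (sign -1)
combine: 4πI² = 3757·600/96577·9/29716 = 1350/190969
take √, sign +1: I = 0.02371813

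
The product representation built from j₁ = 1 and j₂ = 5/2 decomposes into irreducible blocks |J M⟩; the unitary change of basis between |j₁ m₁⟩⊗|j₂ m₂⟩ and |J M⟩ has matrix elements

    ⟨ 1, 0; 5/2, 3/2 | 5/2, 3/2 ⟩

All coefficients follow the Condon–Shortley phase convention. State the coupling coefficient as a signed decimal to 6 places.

triangle: 1!*1!*4!/7! = 24/5040
(j±m)!: 1!*1!*4!*1!*4!*1! = 576
prefactor² = (2J+1)*Δ*N² = 576/35
  k=0: +1/(0!*1!*1!*4!*0!*0!) = 1/24
  k=1: −1/(1!*0!*0!*3!*1!*1!) = -1/6
Σ = -1/8  ⇒  CG² = 576/35*(-1/8)² = 9/35
CG = −√(9/35) = -0.507093

−√(9/35) ≈ -0.507093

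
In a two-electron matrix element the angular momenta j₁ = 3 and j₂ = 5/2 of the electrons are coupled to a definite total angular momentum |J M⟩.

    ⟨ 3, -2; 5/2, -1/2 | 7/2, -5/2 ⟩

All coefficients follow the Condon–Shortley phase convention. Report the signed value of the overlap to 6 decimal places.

-0.178174

j₁+j₂−J=2  J+j₁−j₂=4  J−j₁+j₂=3  j₁+j₂+J+1=10
(j₁±m₁, j₂±m₂, J±M) = (1,5,2,3,1,6)
P² = 4608/7
sum k=1..2:
  [1] −1/48 = -1/48
  [2] +1/72 = 1/72
S = -1/144
C² = P²·S² = 2/63 ; C = -0.178174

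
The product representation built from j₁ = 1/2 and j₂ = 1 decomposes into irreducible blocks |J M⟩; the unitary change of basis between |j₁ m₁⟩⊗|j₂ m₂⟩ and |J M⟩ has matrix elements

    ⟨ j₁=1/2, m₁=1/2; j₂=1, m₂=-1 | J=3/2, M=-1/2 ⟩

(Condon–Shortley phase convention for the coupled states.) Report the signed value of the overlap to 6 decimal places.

+√(1/3) = +0.577350

triangle: 0!×1!×2!/4! = 2/24
(j±m)!: 1!×0!×0!×2!×1!×2! = 4
prefactor² = (2J+1)×Δ×N² = 4/3
  k=0: +1/(0!×0!×0!×0!×1!×2!) = 1/2
Σ = 1/2  ⇒  CG² = 4/3×(1/2)² = 1/3
CG = +√(1/3) = +0.577350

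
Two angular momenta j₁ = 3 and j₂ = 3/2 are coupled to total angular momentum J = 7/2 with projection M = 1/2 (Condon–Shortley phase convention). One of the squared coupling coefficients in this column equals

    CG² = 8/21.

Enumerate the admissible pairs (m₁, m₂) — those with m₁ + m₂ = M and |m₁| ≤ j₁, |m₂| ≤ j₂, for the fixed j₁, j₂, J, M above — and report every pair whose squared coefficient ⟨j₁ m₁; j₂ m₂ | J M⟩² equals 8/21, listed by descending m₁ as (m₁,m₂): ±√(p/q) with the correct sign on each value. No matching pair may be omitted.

Admissible pairs with m₁+m₂ = M = 1/2: (-1,3/2), (0,1/2), (1,-1/2), (2,-3/2)
  (m₁,m₂)=(2,-3/2): CG² = 5/21, CG = +√(5/21)
  (m₁,m₂)=(1,-1/2): CG² = 2/7, CG = +√(2/7)
  (m₁,m₂)=(0,1/2): CG² = 2/21, CG = −√(2/21)
  (m₁,m₂)=(-1,3/2): CG² = 8/21, CG = −√(8/21)   ← matches the target
Pairs with CG² = 8/21: (-1,3/2): −√(8/21)

(-1,3/2): −√(8/21)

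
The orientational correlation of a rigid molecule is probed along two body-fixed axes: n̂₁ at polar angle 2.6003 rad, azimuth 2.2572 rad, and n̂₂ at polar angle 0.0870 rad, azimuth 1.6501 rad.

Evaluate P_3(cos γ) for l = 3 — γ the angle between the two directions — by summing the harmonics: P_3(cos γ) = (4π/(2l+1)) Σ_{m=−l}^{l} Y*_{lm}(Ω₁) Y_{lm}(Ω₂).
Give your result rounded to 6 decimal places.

-0.137960

Expand P_3 via completeness: Σ_{m} conj(Y_{3,m}) at Ω₁ times Y_{3,m} at Ω₂ —
  m=-3: Y*=0.05040 + 0.02678j  Y=0.00006 + 0.00027j  product -0.00000 + 0.00002j
  m=-2: Y*=0.04574 + 0.22798j  Y=-0.00759 + 0.00121j  product -0.00062 - 0.00167j
  m=-1: Y*=-0.28205 + 0.34425j  Y=-0.00881 - 0.11092j  product 0.04067 + 0.02825j
  m=+0: Y*=-0.21512 + 0.00000j  Y=0.72950 + 0.00000j  product -0.15693 + 0.00000j
  m=+1: Y*=0.28205 + 0.34425j  Y=0.00881 - 0.11092j  product 0.04067 - 0.02825j
  m=+2: Y*=0.04574 - 0.22798j  Y=-0.00759 - 0.00121j  product -0.00062 + 0.00167j
  m=+3: Y*=-0.05040 + 0.02678j  Y=-0.00006 + 0.00027j  product -0.00000 - 0.00002j
Total Σ_m = -0.07685 - 0.00000j. Multiply by 1.795196: -0.13796 - 0.00000j. P_3(cos γ) = -0.137960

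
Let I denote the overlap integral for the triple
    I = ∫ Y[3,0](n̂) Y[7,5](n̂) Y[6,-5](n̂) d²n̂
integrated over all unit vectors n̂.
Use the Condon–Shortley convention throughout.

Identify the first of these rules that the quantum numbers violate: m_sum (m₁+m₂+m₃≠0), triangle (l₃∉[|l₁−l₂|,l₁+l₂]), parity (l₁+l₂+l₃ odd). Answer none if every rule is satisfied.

none

m₁+m₂+m₃ = 0 + 5 − 5 = 0  ✓
triangle: |3−7|=4 ≤ l₃=6 ≤ 3+7=10  ✓
parity: l₁+l₂+l₃ = 16 is even  ✓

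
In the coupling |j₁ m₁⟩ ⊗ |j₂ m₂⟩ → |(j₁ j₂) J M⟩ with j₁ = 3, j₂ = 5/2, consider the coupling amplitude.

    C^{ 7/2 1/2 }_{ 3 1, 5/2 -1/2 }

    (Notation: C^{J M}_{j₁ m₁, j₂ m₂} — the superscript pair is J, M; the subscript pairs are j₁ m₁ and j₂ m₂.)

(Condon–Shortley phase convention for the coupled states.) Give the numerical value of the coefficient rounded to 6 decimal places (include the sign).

j₁+j₂−J=2  J+j₁−j₂=4  J−j₁+j₂=3  j₁+j₂+J+1=10
(j₁±m₁, j₂±m₂, J±M) = (4,2,2,3,4,3)
P² = 9216/175
sum k=0..2:
  [0] +1/16 = 1/16
  [1] −1/12 = -1/12
  [2] +1/288 = 1/288
S = -5/288
C² = P²·S² = 1/63 ; C = -0.125988

-0.125988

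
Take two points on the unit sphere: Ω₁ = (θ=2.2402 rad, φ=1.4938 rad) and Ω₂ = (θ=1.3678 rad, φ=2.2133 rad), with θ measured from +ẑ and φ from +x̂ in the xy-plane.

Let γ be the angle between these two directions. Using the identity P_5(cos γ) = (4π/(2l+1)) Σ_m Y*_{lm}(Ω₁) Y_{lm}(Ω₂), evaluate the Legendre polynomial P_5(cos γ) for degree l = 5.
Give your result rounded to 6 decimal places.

0.186929

Term-by-term m-sum for l=5 (normalisation 4π/11 = 1.142397):
  m=-5: Y*=+0.051691+0.127568i  Y=+0.029650+0.417347i  product -0.051707+0.025355i
  m=-4: Y*=-0.328212+0.104407i  Y=-0.229046-0.147322i  product +0.090557+0.024439i
  m=-3: Y*=-0.094163-0.400375i  Y=-0.193180+0.071990i  product +0.047013+0.070566i
  m=-2: Y*=+0.099137-0.015388i  Y=+0.081140-0.276145i  product +0.003795-0.028625i
  m=-1: Y*=-0.024674-0.319829i  Y=-0.087533-0.116953i  product -0.035245+0.030881i
  m=+0: Y*=+0.189607-0.000000i  Y=+0.289039+0.000000i  product +0.054804+0.000000i
  m=+1: Y*=+0.024674-0.319829i  Y=+0.087533-0.116953i  product -0.035245-0.030881i
  m=+2: Y*=+0.099137+0.015388i  Y=+0.081140+0.276145i  product +0.003795+0.028625i
  m=+3: Y*=+0.094163-0.400375i  Y=+0.193180+0.071990i  product +0.047013-0.070566i
  m=+4: Y*=-0.328212-0.104407i  Y=-0.229046+0.147322i  product +0.090557-0.024439i
  m=+5: Y*=-0.051691+0.127568i  Y=-0.029650+0.417347i  product -0.051707-0.025355i
Total Σ_m = +0.163628+0.000000i. Multiply by 1.142397: +0.186929+0.000000i. P_5(cos γ) = 0.186929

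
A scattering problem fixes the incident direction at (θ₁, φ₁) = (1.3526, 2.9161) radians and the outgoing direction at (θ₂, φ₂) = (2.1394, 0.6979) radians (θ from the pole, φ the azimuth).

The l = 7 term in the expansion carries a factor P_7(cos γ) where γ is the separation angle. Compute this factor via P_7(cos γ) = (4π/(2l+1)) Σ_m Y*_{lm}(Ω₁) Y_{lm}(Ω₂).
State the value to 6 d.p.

-0.317260

Expand P_7 via completeness: Σ_{m} conj(Y_{7,m}) at Ω₁ times Y_{7,m} at Ω₂ —
  [-7]  conj(Y_{7,-7})(Ω₁) = +0.003235+0.422709i ; Y_{7,-7}(Ω₂) = +0.025954+0.148602i ; Δ = -0.062731+0.011452i
  [-6]  conj(Y_{7,-6})(Ω₁) = +0.075794-0.342412i ; Y_{7,-6}(Ω₂) = +0.180770-0.312101i ; Δ = -0.093166-0.085553i
  [-5]  conj(Y_{7,-5})(Ω₁) = +0.054560-0.114898i ; Y_{7,-5}(Ω₂) = -0.405829+0.147177i ; Δ = -0.005232+0.054659i
  [-4]  conj(Y_{7,-4})(Ω₁) = -0.213948+0.270703i ; Y_{7,-4}(Ω₂) = +0.143949+0.052544i ; Δ = -0.045022+0.027726i
  [-3]  conj(Y_{7,-3})(Ω₁) = -0.017766+0.014264i ; Y_{7,-3}(Ω₂) = +0.136028+0.235986i ; Δ = -0.005783-0.002252i
  [-2]  conj(Y_{7,-2})(Ω₁) = +0.295174-0.142944i ; Y_{7,-2}(Ω₂) = +0.050741-0.286990i ; Δ = -0.026046-0.091965i
  [-1]  conj(Y_{7,-1})(Ω₁) = -0.017212+0.003948i ; Y_{7,-1}(Ω₂) = +0.123151-0.103287i ; Δ = -0.001712+0.002264i
  [+0]  conj(Y_{7,0})(Ω₁) = -0.321008-0.000000i ; Y_{7,0}(Ω₂) = -0.313639+0.000000i ; Δ = +0.100681+0.000000i
  [+1]  conj(Y_{7,1})(Ω₁) = +0.017212+0.003948i ; Y_{7,1}(Ω₂) = -0.123151-0.103287i ; Δ = -0.001712-0.002264i
  [+2]  conj(Y_{7,2})(Ω₁) = +0.295174+0.142944i ; Y_{7,2}(Ω₂) = +0.050741+0.286990i ; Δ = -0.026046+0.091965i
  [+3]  conj(Y_{7,3})(Ω₁) = +0.017766+0.014264i ; Y_{7,3}(Ω₂) = -0.136028+0.235986i ; Δ = -0.005783+0.002252i
  [+4]  conj(Y_{7,4})(Ω₁) = -0.213948-0.270703i ; Y_{7,4}(Ω₂) = +0.143949-0.052544i ; Δ = -0.045022-0.027726i
  [+5]  conj(Y_{7,5})(Ω₁) = -0.054560-0.114898i ; Y_{7,5}(Ω₂) = +0.405829+0.147177i ; Δ = -0.005232-0.054659i
  [+6]  conj(Y_{7,6})(Ω₁) = +0.075794+0.342412i ; Y_{7,6}(Ω₂) = +0.180770+0.312101i ; Δ = -0.093166+0.085553i
  [+7]  conj(Y_{7,7})(Ω₁) = -0.003235+0.422709i ; Y_{7,7}(Ω₂) = -0.025954+0.148602i ; Δ = -0.062731-0.011452i
Σ over m = -0.378701+0.000000i; ×(4π/15) → -0.317260+0.000000i. Real part: -0.317260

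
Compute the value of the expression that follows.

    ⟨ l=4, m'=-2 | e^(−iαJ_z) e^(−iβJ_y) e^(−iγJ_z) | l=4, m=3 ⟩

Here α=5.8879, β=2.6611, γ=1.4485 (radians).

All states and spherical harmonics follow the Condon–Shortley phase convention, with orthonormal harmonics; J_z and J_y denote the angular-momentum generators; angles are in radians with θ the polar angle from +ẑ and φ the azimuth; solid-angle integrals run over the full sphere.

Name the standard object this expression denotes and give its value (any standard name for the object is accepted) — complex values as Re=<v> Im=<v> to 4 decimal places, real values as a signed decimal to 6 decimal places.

This is a Wigner D-matrix element — the rotation-matrix element ⟨l m'| R(α,β,γ) |l m⟩ in the angular-momentum basis.
D^4_{-2,3}(5.8879,2.6611,1.4485) = e^{-i·-2·5.8879}·d^4_{-2,3}(2.6611)·e^{-i·3·1.4485}. Compute d first:
Half-angle: c=0.237942, s=0.971279. N=√(2·720·5040·1)=2693.993318
k∈{5,6} keeps every argument non-negative
  k=5: (−1)^0·2693.9933/(240)·0.2379^3·0.9713^5 = +0.130713
  k=6: (−1)^1·2693.9933/(720)·0.2379^1·0.9713^7 = -0.726013
d^4_{-2,3}(2.6611) = +0.130713 -0.726013 = -0.595300
Phases: e^{-i·(-2)·5.8879}=+0.703440-0.710755i, e^{-i·(3)·1.4485}=-0.358713+0.933448i ⇒ D=-0.244739-0.542664i

Wigner D-matrix element, Re=-0.2447 Im=-0.5427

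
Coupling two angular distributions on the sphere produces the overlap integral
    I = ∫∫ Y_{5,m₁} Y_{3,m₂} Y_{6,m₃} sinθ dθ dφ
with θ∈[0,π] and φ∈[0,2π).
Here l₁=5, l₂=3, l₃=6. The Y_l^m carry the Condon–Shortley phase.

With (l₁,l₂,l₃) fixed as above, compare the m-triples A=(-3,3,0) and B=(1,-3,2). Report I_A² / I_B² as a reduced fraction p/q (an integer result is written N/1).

Same 5,3,6: normalisation and zero-m 3j drop out of the ratio.
A: Δ: 2! 8! 4! / 15! → 1/675675; sum: t=2:+1/69120 = 1/69120; 3j²(5 3 6; -3 3 0) = Δ·Π!·Σ² = 4/429  (sign +1)
B: Δ: 2! 8! 4! / 15! → 1/675675; sum: t=0:+1/27648 = 1/27648; 3j²(5 3 6; 1 -3 2) = Δ·Π!·Σ² = 10/429  (sign +1)
I_A²/I_B² = (4/429)/(10/429) = 2/5

2/5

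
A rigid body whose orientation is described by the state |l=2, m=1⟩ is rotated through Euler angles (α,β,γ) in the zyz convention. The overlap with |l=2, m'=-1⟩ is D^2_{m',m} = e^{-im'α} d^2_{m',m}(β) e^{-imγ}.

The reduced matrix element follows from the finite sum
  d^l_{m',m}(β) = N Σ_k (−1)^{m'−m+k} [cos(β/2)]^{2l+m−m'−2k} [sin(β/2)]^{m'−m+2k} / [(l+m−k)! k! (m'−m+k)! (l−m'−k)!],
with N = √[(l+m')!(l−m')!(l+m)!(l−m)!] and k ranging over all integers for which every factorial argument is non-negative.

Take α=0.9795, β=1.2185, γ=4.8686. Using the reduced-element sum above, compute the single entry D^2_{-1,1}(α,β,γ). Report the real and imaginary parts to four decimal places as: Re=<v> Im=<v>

Re=-0.4059 Im=0.3763

D^2_{-1,1}(0.9795,1.2185,4.8686) = e^{-i·-1·0.9795}·d^2_{-1,1}(1.2185)·e^{-i·1·4.8686}. Compute d first:
Half-angle: c=0.820077, s=0.572253. N=√(1·6·6·1)=6.000000
k∈{2,3} keeps every argument non-negative
  k=2: (−1)^0·6.0000/(2)·0.8201^2·0.5723^2 = +0.660703
  k=3: (−1)^1·6.0000/(6)·0.8201^0·0.5723^4 = -0.107239
d^2_{-1,1}(1.2185) = +0.660703 -0.107239 = +0.553465
Attach z-rotation phases: D = e^{-i(-1)(0.9795)}·(+0.553465)·e^{-i(1)(4.8686)} = -0.405903+0.376252i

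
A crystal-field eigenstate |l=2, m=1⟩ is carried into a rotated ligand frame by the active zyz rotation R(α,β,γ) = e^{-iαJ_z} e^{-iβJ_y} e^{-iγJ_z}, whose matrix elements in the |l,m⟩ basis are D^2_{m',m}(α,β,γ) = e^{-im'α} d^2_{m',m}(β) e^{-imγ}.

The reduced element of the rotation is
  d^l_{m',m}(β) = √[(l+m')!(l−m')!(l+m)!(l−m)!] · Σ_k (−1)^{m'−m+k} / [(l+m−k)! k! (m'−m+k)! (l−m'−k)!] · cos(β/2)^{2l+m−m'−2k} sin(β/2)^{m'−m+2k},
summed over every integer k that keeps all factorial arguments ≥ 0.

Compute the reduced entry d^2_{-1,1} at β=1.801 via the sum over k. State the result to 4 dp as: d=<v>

d^2_{-1,1}(β=1.8010) via the finite sum:
c=cos(1.801000/2)=0.621218, s=sin(1.801000/2)=0.783638; N=√[1·6·6·1]=6.000000
The bounds max(0,m−m')=2 and min(l+m,l−m')=3 give 2 terms
  k=2: (−1)^0·6.0000/(2)·0.6212^2·0.7836^2 = +0.710952
  k=3: (−1)^1·6.0000/(6)·0.6212^0·0.7836^4 = -0.377104
d^2_{-1,1}(1.8010) = +0.710952 -0.377104 = +0.333848

d=0.3338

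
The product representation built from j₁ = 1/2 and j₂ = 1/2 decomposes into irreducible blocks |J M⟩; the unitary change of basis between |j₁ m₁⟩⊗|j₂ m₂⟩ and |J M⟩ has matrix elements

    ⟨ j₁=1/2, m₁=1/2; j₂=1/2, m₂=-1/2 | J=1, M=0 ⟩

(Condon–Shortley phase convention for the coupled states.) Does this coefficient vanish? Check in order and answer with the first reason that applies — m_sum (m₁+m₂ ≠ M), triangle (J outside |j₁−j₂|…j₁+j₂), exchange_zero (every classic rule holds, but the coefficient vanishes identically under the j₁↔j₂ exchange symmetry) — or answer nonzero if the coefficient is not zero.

nonzero

m-sum: m₁+m₂ = 1/2+(-1/2) = 0, M = 0  ✓
triangle: |j₁−j₂| = 0 ≤ J = 1 ≤ j₁+j₂ = 1  ✓
exchange: j₁≠j₂ or m₁≠m₂ — the exchange symmetry imposes no constraint here
value check: CG = +√(1/2) = +0.707107 ≠ 0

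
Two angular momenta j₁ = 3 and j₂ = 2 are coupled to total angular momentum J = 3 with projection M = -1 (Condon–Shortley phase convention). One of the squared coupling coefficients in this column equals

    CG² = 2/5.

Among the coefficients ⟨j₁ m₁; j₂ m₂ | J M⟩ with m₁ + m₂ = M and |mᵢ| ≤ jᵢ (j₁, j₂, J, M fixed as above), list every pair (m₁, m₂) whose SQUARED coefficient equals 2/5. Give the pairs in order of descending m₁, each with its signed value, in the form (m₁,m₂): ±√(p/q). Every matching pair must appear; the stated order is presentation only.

Admissible pairs with m₁+m₂ = M = -1: (-3,2), (-2,1), (-1,0), (0,-1), (1,-2)
  (m₁,m₂)=(1,-2): CG² = 2/5, CG = +√(2/5)   ← matches the target
  (m₁,m₂)=(0,-1): CG² = 1/30, CG = −√(1/30)
  (m₁,m₂)=(-1,0): CG² = 3/20, CG = −√(3/20)
  (m₁,m₂)=(-2,1): CG² = 1/4, CG = +√(1/4)
  (m₁,m₂)=(-3,2): CG² = 1/6, CG = +√(1/6)
Pairs with CG² = 2/5: (1,-2): +√(2/5)

(1,-2): +√(2/5)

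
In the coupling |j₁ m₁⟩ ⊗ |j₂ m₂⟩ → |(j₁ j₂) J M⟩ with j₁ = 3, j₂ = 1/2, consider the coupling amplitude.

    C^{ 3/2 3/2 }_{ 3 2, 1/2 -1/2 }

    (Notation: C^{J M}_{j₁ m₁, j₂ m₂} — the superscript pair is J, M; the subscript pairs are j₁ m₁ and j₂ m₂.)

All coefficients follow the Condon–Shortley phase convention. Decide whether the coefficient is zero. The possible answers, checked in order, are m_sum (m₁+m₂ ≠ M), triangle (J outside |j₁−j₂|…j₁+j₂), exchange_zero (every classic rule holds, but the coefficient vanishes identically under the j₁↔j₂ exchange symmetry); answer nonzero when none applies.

m-sum: m₁+m₂ = 2+(-1/2) = 3/2, M = 3/2  ✓
triangle: need |j₁−j₂| ≤ J ≤ j₁+j₂, i.e. J ∈ [5/2, 7/2]; J = 3/2 is outside ✗ ⇒ coefficient is 0

triangle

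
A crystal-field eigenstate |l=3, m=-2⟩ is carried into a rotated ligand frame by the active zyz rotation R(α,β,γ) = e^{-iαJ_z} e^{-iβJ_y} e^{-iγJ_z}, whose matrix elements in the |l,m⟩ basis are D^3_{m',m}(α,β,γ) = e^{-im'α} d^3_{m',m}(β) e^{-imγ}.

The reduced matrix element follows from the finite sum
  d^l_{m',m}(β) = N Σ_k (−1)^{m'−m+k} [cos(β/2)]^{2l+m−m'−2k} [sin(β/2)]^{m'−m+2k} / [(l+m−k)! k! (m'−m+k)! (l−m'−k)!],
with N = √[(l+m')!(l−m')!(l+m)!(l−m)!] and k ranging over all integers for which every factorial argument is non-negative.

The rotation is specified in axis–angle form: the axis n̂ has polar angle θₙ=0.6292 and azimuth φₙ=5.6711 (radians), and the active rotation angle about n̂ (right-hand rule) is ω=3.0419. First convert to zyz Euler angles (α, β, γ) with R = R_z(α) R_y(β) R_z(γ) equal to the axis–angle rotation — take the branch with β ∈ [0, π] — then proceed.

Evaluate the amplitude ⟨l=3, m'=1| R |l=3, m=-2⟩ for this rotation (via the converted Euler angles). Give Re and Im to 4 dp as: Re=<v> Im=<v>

Re=0.1013 Im=-0.4902

Axis–angle → zyz. n̂ = (sinθₙcosφₙ, sinθₙsinφₙ, cosθₙ) = (+0.481657, -0.338137, +0.808499), ω = 3.0419.
R = I cosω + sinω [n̂]ₓ + (1−cosω) n̂n̂ᵀ gives
  R = [-0.532199, -0.405391, +0.743251; -0.244455, -0.766930, -0.593347; +0.810559, -0.497470, +0.309059]
β = atan2(√(R₁₃²+R₂₃²), R₃₃) = 1.256592; α = atan2(R₂₃, R₁₃) mod 2π = 5.609474; γ = atan2(R₃₂, −R₃₁) mod 2π = 3.692052
D^3_{1,-2}(5.6095,1.2566,3.6921) = e^{-i·1·5.6095}·d^3_{1,-2}(1.2566)·e^{-i·-2·3.6921}. Compute d first:
With c≡cos(β/2)=0.809030 and s≡sin(β/2)=0.587767, N=[24·2·1·120]^{1/2}=75.894664
k∈{0,1} keeps every argument non-negative
  k=0: (−1)^3·75.8947/(12)·0.8090^3·0.5878^3 = -0.680049
  k=1: (−1)^4·75.8947/(24)·0.8090^1·0.5878^5 = +0.179470
d^3_{1,-2}(1.2566) = -0.680049 +0.179470 = -0.500579
Phases: e^{-i·(1)·5.6095}=+0.781512+0.623891i, e^{-i·(-2)·3.6921}=+0.452777+0.891624i ⇒ D=+0.101330-0.490216i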